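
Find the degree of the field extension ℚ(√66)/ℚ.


√66 has minimal polynomial x² - 66 (irreducible over ℚ since 66 is squarefree)

[ℚ(√66)/ℚ] = 2


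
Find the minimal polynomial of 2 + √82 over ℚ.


Let α = 2 + √82. Then α - 2 = √82, so (α - 2)² = 82, giving α² - 4α - 78 = 0. Degree 2 and α ∉ ℚ, so this is the minimal polynomial.

Minimal polynomial: x² - 4x - 78


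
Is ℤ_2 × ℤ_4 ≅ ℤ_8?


Comparing ℤ_2 × ℤ_4 and ℤ_8:
gcd(2,4) = 2 ≠ 1. Max element order in ℤ_2×ℤ_4 is lcm(2,4) = 4 < 8, so it has no element of order 8

No, ℤ_2 × ℤ_4 ≇ ℤ_8


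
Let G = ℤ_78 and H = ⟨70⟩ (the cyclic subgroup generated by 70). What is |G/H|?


|⟨70⟩| = n / gcd(70, 78) = 78 / 2 = 39
H is normal (ℤ_78 is abelian).
|G/H| = |G| / |H| = 78 / 39 = 2

|G/H| = 2


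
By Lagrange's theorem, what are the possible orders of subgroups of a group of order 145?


Lagrange's theorem: |H| divides |G|
|G| = 145
Divisors of 145: 1, 5, 29, 145

Possible subgroup orders: {1, 5, 29, 145}


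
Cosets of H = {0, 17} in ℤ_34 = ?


H = {0, 17}, |H| = 2
Number of cosets = |G|/|H| = 34/2 = 17
0 + H = {0, 17}
1 + H = {1, 18}
2 + H = {2, 19}
3 + H = {3, 20}
4 + H = {4, 21}
5 + H = {5, 22}
6 + H = {6, 23}
7 + H = {7, 24}
8 + H = {8, 25}
9 + H = {9, 26}
10 + H = {10, 27}
11 + H = {11, 28}
12 + H = {12, 29}
13 + H = {13, 30}
14 + H = {14, 31}
15 + H = {15, 32}
16 + H = {16, 33}

Cosets: 0+H={0,17}; 1+H={1,18}; 2+H={2,19}; 3+H={3,20}; 4+H={4,21}; 5+H={5,22}; 6+H={6,23}; 7+H={7,24}; 8+H={8,25}; 9+H={9,26}; 10+H={10,27}; 11+H={11,28}; 12+H={12,29}; 13+H={13,30}; 14+H={14,31}; 15+H={15,32}; 16+H={16,33}


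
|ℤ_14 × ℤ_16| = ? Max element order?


|ℤ_14 × ℤ_16| = 14 × 16 = 224
Max element order = lcm(14,16) = 112
Cyclic? No (gcd=2)

|ℤ_14×ℤ_16| = 224, max element order = 112


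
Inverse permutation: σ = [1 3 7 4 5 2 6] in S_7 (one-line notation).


To find σ⁻¹, swap domain and range:
σ(1) = 1 → σ⁻¹(1) = 1
σ(2) = 3 → σ⁻¹(3) = 2
σ(3) = 7 → σ⁻¹(7) = 3
σ(4) = 4 → σ⁻¹(4) = 4
σ(5) = 5 → σ⁻¹(5) = 5
σ(6) = 2 → σ⁻¹(2) = 6
σ(7) = 6 → σ⁻¹(6) = 7

σ⁻¹ = [1 6 2 4 5 7 3]


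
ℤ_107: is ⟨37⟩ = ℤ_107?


g generates ℤ_n iff gcd(g, n) = 1
gcd(37, 107) = 1
Since gcd = 1, 37 is a generator.

Yes, 37 generates ℤ_107


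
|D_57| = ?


|D_n| = 2n (n rotations and n reflections)
|D_57| = 2×57 = 114

|D_57| = 114


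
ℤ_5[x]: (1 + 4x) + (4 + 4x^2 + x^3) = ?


Add coefficients mod 5:
x^0: 1 + 4 = 0 (mod 5)
x^1: 4 + 0 = 4 (mod 5)
x^2: 0 + 4 = 4 (mod 5)
x^3: 0 + 1 = 1 (mod 5)
Result: 4x + 4x^2 + x^3

f + g = 4x + 4x^2 + x^3


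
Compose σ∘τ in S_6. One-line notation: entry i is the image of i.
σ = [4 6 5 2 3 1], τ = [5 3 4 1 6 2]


σ∘τ: apply τ first, then σ
1 →τ 5 →σ 3
2 →τ 3 →σ 5
3 →τ 4 →σ 2
4 →τ 1 →σ 4
5 →τ 6 →σ 1
6 →τ 2 →σ 6

σ∘τ = [3 5 2 4 1 6]


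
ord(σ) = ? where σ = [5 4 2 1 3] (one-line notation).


Cycle decomposition: (1 5 3 2 4)
Cycle lengths: 5
Order = lcm(5) = 5

ord(σ) = 5


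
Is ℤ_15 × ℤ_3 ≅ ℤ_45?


Comparing ℤ_15 × ℤ_3 and ℤ_45:
gcd(15,3) = 3 ≠ 1. Max element order in ℤ_15×ℤ_3 is lcm(15,3) = 15 < 45, so it has no element of order 45

No, ℤ_15 × ℤ_3 ≇ ℤ_45


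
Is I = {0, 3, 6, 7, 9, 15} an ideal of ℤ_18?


Check ideal conditions for I = {0, 3, 6, 7, 9, 15} in ℤ_18:
(1) I is an additive subgroup? No
(2) For r ∈ ℤ_18 and a ∈ I: r·a ∈ I? No  [counterexample: r=2, a=6, r·a mod 18 = 12 ∉ I]

No, I is not an ideal of ℤ_18


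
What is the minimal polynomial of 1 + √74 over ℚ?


Let α = 1 + √74. Then α - 1 = √74, so (α - 1)² = 74, giving α² - 2α - 73 = 0. Degree 2 and α ∉ ℚ, so this is the minimal polynomial.

Minimal polynomial: x² - 2x - 73


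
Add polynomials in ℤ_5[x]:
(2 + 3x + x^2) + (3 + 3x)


Add coefficients mod 5:
x^0: 2 + 3 = 0 (mod 5)
x^1: 3 + 3 = 1 (mod 5)
x^2: 1 + 0 = 1 (mod 5)
Result: x + x^2

f + g = x + x^2


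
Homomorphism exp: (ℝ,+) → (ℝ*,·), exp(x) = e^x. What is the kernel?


Kernel = preimage of identity
ker(exp) = {x ∈ ℝ | e^x = 1} = {0}

ker(exp) = {0}


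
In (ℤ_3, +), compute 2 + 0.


Operation: addition mod 3
2 + 0 = (a + b) mod 3 with a = 2, b = 0

2 + 0 = 2


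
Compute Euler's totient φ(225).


Factor n: 225 = 3^2 × 5^2
φ(n) = n · ∏(1 - 1/p) over distinct primes p | n
φ(225) = 225 · (1 - 1/3) · (1 - 1/5) = 120

φ(225) = 120


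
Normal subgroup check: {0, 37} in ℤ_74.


H = {0, 37} in ℤ_74
ℤ_74 is abelian; every subgroup of an abelian group is normal

Yes, normal subgroup


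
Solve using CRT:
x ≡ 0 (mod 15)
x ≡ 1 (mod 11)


m₁ = 15, m₂ = 11, gcd = 1, so CRT applies. M = m₁·m₂ = 165
Let M₁ = M/m₁ = 11, M₂ = M/m₂ = 15
Find y₁ ≡ M₁⁻¹ (mod m₁): 11⁻¹ ≡ 11 (mod 15)
Find y₂ ≡ M₂⁻¹ (mod m₂): 15⁻¹ ≡ 3 (mod 11)
x = a₁·M₁·y₁ + a₂·M₂·y₂ = 0·11·11 + 1·15·3 = 45
Reduce mod 165: x ≡ 45
Check: 45 mod 15 = 0 ✓, 45 mod 11 = 1 ✓

x ≡ 45 (mod 165)


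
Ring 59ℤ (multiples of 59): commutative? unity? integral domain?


59ℤ is a commutative ring under +,× but has no multiplicative identity (1 ∉ 59ℤ); it has no zero divisors, but without unity it is not an integral domain
Commutative: Yes
Integral domain: No
Has unity: No

59ℤ (multiples of 59): Commutative=Yes, Unity=No


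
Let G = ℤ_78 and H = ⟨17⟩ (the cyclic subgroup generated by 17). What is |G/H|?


|⟨17⟩| = n / gcd(17, 78) = 78 / 1 = 78
H is normal (ℤ_78 is abelian).
|G/H| = |G| / |H| = 78 / 78 = 1

|G/H| = 1


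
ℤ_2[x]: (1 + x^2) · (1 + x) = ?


Expand and collect like terms; reduce coefficients mod 2:
x^0: 1·1 = 1 ≡ 1 (mod 2)
x^1: 1·1 + 0·1 = 1 ≡ 1 (mod 2)
x^2: 0·1 + 1·1 = 1 ≡ 1 (mod 2)
x^3: 1·1 = 1 ≡ 1 (mod 2)
Result: 1 + x + x^2 + x^3

f · g = 1 + x + x^2 + x^3


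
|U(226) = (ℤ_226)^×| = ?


U(n) is the group of units mod n; |U(n)| = φ(n)
|U(226)| = φ(226) = 112

|U(226) = (ℤ_226)^×| = 112


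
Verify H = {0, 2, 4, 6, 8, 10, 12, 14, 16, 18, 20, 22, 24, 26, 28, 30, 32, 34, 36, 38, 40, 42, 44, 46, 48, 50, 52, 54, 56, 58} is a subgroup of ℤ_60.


Subgroup test for H = {0, 2, 4, 6, 8, 10, 12, 14, 16, 18, 20, 22, 24, 26, 28, 30, 32, 34, 36, 38, 40, 42, 44, 46, 48, 50, 52, 54, 56, 58} in (ℤ_60, +):
(1) 0 ∈ H? Yes
(2) Closure: for all a,b ∈ H, (a+b) mod 60 ∈ H? Yes
(3) Inverses: for all a ∈ H, -a mod 60 ∈ H? Yes

Yes, H is a subgroup of ℤ_60


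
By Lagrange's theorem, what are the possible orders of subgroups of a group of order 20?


Lagrange's theorem: |H| divides |G|
|G| = 20
Divisors of 20: 1, 2, 4, 5, 10, 20

Possible subgroup orders: {1, 2, 4, 5, 10, 20}


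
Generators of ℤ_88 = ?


g generates ℤ_n iff gcd(g,n) = 1
Prime factors of 88: 2, 11
Generators are g ∈ {1,...,87} not divisible by any of these primes.
Generators: {1, 3, 5, 7, 9, 13, 15, 17, 19, 21, 23, 25, 27, 29, 31, 35, 37, 39, 41, 43, 45, 47, 49, 51, 53, 57, 59, 61, 63, 65, 67, 69, 71, 73, 75, 79, 81, 83, 85, 87}
Number of generators = φ(88) = 40

Generators of ℤ_88 = {1, 3, 5, 7, 9, 13, 15, 17, 19, 21, 23, 25, 27, 29, 31, 35, 37, 39, 41, 43, 45, 47, 49, 51, 53, 57, 59, 61, 63, 65, 67, 69, 71, 73, 75, 79, 81, 83, 85, 87}


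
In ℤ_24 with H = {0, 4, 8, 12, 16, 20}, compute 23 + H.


23 + H = {23 + h (mod 24) : h ∈ H}
23+0=23, 23+4=3, 23+8=7, 23+12=11, 23+16=15, 23+20=19
23 + H = {3, 7, 11, 15, 19, 23} = 3 + H

23 + H = {3, 7, 11, 15, 19, 23}


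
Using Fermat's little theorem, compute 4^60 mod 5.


Fermat's little theorem: if p is prime and gcd(a,p)=1, then a^(p-1) ≡ 1 (mod p)
p = 5 is prime, gcd(4,5) = 1
Reduce exponent: 60 mod 4 = 0
So 4^60 ≡ 4^0 (mod 5)
4^0 = 1

4^60 ≡ 1 (mod 5)


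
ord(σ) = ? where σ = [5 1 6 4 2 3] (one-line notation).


Cycle decomposition: (1 5 2) (3 6)
Cycle lengths: 3, 2
Order = lcm(3, 2) = 6

ord(σ) = 6


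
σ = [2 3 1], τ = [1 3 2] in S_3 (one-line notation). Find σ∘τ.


σ∘τ: apply τ first, then σ
1 →τ 1 →σ 2
2 →τ 3 →σ 1
3 →τ 2 →σ 3

σ∘τ = [2 1 3]


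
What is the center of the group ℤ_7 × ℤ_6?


Z(G) = {g ∈ G | gx = xg for all x ∈ G}
Direct product of abelian groups is abelian, so Z(G) = G

Z(ℤ_7 × ℤ_6) = ℤ_7 × ℤ_6


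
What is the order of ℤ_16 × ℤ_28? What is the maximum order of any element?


|ℤ_16 × ℤ_28| = 16 × 28 = 448
Max element order = lcm(16,28) = 112
Cyclic? No (gcd=4)

|ℤ_16×ℤ_28| = 448, max element order = 112


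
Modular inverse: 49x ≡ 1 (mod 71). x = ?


Use the extended Euclidean algorithm to write 1 = 49·s + 71·t; then s mod 71 is the inverse.
Euclidean algorithm:
  49 = 0·71 + 49
  71 = 1·49 + 22
  49 = 2·22 + 5
  22 = 4·5 + 2
  5 = 2·2 + 1
  2 = 2·1 + 0
gcd(49,71) = 1
Back-substitution gives: 49·(29) + 71·(-20) = 1
So 49⁻¹ ≡ 29 ≡ 29 (mod 71)
Check: 49 × 29 = 1421 ≡ 1 (mod 71) ✓

49⁻¹ ≡ 29 (mod 71)


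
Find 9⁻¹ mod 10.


Use the extended Euclidean algorithm to write 1 = 9·s + 10·t; then s mod 10 is the inverse.
Euclidean algorithm:
  9 = 0·10 + 9
  10 = 1·9 + 1
  9 = 9·1 + 0
gcd(9,10) = 1
Back-substitution gives: 9·(-1) + 10·(1) = 1
So 9⁻¹ ≡ -1 ≡ 9 (mod 10)
Check: 9 × 9 = 81 ≡ 1 (mod 10) ✓

9⁻¹ ≡ 9 (mod 10)


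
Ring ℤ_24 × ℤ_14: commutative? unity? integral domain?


Direct product ring; commutative with unity (1,1); but (1,0)·(0,1) = (0,0) gives zero divisors, so not an integral domain
Commutative: Yes
Integral domain: No
Has unity: Yes

ℤ_24 × ℤ_14: Commutative=Yes, Unity=Yes


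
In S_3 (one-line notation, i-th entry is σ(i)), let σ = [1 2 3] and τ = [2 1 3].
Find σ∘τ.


σ∘τ: apply τ first, then σ
1 →τ 2 →σ 2
2 →τ 1 →σ 1
3 →τ 3 →σ 3

σ∘τ = [2 1 3]


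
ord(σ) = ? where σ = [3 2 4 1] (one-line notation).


Cycle decomposition: (1 3 4)
Cycle lengths: 3
Order = lcm(3) = 3

ord(σ) = 3


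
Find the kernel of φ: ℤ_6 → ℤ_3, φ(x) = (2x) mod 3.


Kernel = preimage of identity
ker(φ) = {x ∈ ℤ_6 : 2x ≡ 0 (mod 3)}. Since 3 | 6, φ is well-defined. The kernel is the cyclic subgroup ⟨3⟩ of ℤ_6 (order 2), i.e. {0, 3}

ker(φ) = {0, 3}


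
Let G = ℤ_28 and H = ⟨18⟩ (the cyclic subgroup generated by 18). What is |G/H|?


|⟨18⟩| = n / gcd(18, 28) = 28 / 2 = 14
H is normal (ℤ_28 is abelian).
|G/H| = |G| / |H| = 28 / 14 = 2

|G/H| = 2


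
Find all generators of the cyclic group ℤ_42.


g generates ℤ_n iff gcd(g,n) = 1
Prime factors of 42: 2, 3, 7
Generators are g ∈ {1,...,41} not divisible by any of these primes.
Generators: {1, 5, 11, 13, 17, 19, 23, 25, 29, 31, 37, 41}
Number of generators = φ(42) = 12

Generators of ℤ_42 = {1, 5, 11, 13, 17, 19, 23, 25, 29, 31, 37, 41}


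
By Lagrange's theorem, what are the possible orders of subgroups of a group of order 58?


Lagrange's theorem: |H| divides |G|
|G| = 58
Divisors of 58: 1, 2, 29, 58

Possible subgroup orders: {1, 2, 29, 58}


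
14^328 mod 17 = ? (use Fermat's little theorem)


Fermat's little theorem: if p is prime and gcd(a,p)=1, then a^(p-1) ≡ 1 (mod p)
p = 17 is prime, gcd(14,17) = 1
Reduce exponent: 328 mod 16 = 8
So 14^328 ≡ 14^8 (mod 17)
14^8 mod 17 = 16

14^328 ≡ 16 (mod 17)


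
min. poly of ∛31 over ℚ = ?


∛31 satisfies x³ - 31 = 0, irreducible over ℚ (no rational root; 31 is not a perfect cube)

Minimal polynomial: x³ - 31


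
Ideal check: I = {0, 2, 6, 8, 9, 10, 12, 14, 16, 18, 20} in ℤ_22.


Check ideal conditions for I = {0, 2, 6, 8, 9, 10, 12, 14, 16, 18, 20} in ℤ_22:
(1) I is an additive subgroup? No
(2) For r ∈ ℤ_22 and a ∈ I: r·a ∈ I? No  [counterexample: r=2, a=2, r·a mod 22 = 4 ∉ I]

No, I is not an ideal of ℤ_22


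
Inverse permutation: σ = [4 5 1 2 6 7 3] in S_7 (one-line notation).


To find σ⁻¹, swap domain and range:
σ(1) = 4 → σ⁻¹(4) = 1
σ(2) = 5 → σ⁻¹(5) = 2
σ(3) = 1 → σ⁻¹(1) = 3
σ(4) = 2 → σ⁻¹(2) = 4
σ(5) = 6 → σ⁻¹(6) = 5
σ(6) = 7 → σ⁻¹(7) = 6
σ(7) = 3 → σ⁻¹(3) = 7

σ⁻¹ = [3 4 7 1 2 5 6]


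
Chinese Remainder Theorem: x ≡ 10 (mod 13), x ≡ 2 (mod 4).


m₁ = 13, m₂ = 4, gcd = 1, so CRT applies. M = m₁·m₂ = 52
Let M₁ = M/m₁ = 4, M₂ = M/m₂ = 13
Find y₁ ≡ M₁⁻¹ (mod m₁): 4⁻¹ ≡ 10 (mod 13)
Find y₂ ≡ M₂⁻¹ (mod m₂): 13⁻¹ ≡ 1 (mod 4)
x = a₁·M₁·y₁ + a₂·M₂·y₂ = 10·4·10 + 2·13·1 = 426
Reduce mod 52: x ≡ 10
Check: 10 mod 13 = 10 ✓, 10 mod 4 = 2 ✓

x ≡ 10 (mod 52)


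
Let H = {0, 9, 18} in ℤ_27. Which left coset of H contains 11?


11 + H = {11 + h (mod 27) : h ∈ H}
11+0=11, 11+9=20, 11+18=2
11 + H = {2, 11, 20} = 2 + H

11 + H = {2, 11, 20}


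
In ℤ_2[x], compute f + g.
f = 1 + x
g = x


Add coefficients mod 2:
x^0: 1 + 0 = 1 (mod 2)
x^1: 1 + 1 = 0 (mod 2)
Result: 1

f + g = 1


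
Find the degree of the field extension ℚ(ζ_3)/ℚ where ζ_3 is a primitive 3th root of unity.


[ℚ(ζ_n):ℚ] = deg Φ_n(x) = φ(n). Here φ(3) = 2

[ℚ(ζ_3)/ℚ where ζ_3 is a primitive 3th root of unity] = 2


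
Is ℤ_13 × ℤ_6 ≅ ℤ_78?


Comparing ℤ_13 × ℤ_6 and ℤ_78:
gcd(13,6) = 1, so ℤ_13 × ℤ_6 ≅ ℤ_78 (CRT)

Yes, ℤ_13 × ℤ_6 ≅ ℤ_78


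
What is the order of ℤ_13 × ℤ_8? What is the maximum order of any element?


|ℤ_13 × ℤ_8| = 13 × 8 = 104
Max element order = lcm(13,8) = 104
Cyclic? Yes (gcd=1)

|ℤ_13×ℤ_8| = 104, max element order = 104


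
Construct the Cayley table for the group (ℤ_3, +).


Elements: {0, 1, 2}
Operation: addition mod 3
Entry (a, b) = (a + b) mod 3

Cayley table:
  | 0 | 1 | 2
0 | 0 | 1 | 2
1 | 1 | 2 | 0
2 | 2 | 0 | 1


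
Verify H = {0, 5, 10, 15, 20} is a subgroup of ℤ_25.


Subgroup test for H = {0, 5, 10, 15, 20} in (ℤ_25, +):
(1) 0 ∈ H? Yes
(2) Closure: for all a,b ∈ H, (a+b) mod 25 ∈ H? Yes
(3) Inverses: for all a ∈ H, -a mod 25 ∈ H? Yes

Yes, H is a subgroup of ℤ_25


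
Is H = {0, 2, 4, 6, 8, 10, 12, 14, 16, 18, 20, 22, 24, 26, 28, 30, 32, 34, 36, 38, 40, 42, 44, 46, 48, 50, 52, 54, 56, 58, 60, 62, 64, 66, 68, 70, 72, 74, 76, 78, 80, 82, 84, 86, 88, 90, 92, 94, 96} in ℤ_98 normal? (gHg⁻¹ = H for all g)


H = {0, 2, 4, 6, 8, 10, 12, 14, 16, 18, 20, 22, 24, 26, 28, 30, 32, 34, 36, 38, 40, 42, 44, 46, 48, 50, 52, 54, 56, 58, 60, 62, 64, 66, 68, 70, 72, 74, 76, 78, 80, 82, 84, 86, 88, 90, 92, 94, 96} in ℤ_98
ℤ_98 is abelian; every subgroup of an abelian group is normal

Yes, normal subgroup


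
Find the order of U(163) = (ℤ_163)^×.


U(n) is the group of units mod n; |U(n)| = φ(n)
|U(163)| = φ(163) = 162

|U(163) = (ℤ_163)^×| = 162


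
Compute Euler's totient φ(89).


Factor n: 89 = 89
φ(n) = n · ∏(1 - 1/p) over distinct primes p | n
φ(89) = 89 · (1 - 1/89) = 88

φ(89) = 88


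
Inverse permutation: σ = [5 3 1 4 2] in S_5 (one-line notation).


To find σ⁻¹, swap domain and range:
σ(1) = 5 → σ⁻¹(5) = 1
σ(2) = 3 → σ⁻¹(3) = 2
σ(3) = 1 → σ⁻¹(1) = 3
σ(4) = 4 → σ⁻¹(4) = 4
σ(5) = 2 → σ⁻¹(2) = 5

σ⁻¹ = [3 5 2 4 1]


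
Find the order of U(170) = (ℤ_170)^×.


U(n) is the group of units mod n; |U(n)| = φ(n)
|U(170)| = φ(170) = 64

|U(170) = (ℤ_170)^×| = 64


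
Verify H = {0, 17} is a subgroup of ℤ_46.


Subgroup test for H = {0, 17} in (ℤ_46, +):
(1) 0 ∈ H? Yes
(2) Closure: for all a,b ∈ H, (a+b) mod 46 ∈ H? No  [counterexample: 17 + 17 = 34 ∉ H]
(3) Inverses: for all a ∈ H, -a mod 46 ∈ H? No

No, H is not a subgroup of ℤ_46


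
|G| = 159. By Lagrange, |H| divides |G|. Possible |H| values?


Lagrange's theorem: |H| divides |G|
|G| = 159
Divisors of 159: 1, 3, 53, 159

Possible subgroup orders: {1, 3, 53, 159}


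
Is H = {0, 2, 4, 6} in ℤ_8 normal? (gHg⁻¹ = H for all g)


H = {0, 2, 4, 6} in ℤ_8
ℤ_8 is abelian; every subgroup of an abelian group is normal

Yes, normal subgroup


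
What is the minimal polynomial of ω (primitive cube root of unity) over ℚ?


ω satisfies x² + x + 1 = 0 (the cyclotomic polynomial Φ₃)

Minimal polynomial: x² + x + 1


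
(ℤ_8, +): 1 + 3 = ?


Operation: addition mod 8
1 + 3 = (a + b) mod 8 with a = 1, b = 3

1 + 3 = 4


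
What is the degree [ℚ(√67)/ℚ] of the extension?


√67 has minimal polynomial x² - 67 (irreducible over ℚ since 67 is squarefree)

[ℚ(√67)/ℚ] = 2


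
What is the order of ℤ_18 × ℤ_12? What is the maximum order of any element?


|ℤ_18 × ℤ_12| = 18 × 12 = 216
Max element order = lcm(18,12) = 36
Cyclic? No (gcd=6)

|ℤ_18×ℤ_12| = 216, max element order = 36


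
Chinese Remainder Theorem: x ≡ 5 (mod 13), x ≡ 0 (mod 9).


m₁ = 13, m₂ = 9, gcd = 1, so CRT applies. M = m₁·m₂ = 117
Let M₁ = M/m₁ = 9, M₂ = M/m₂ = 13
Find y₁ ≡ M₁⁻¹ (mod m₁): 9⁻¹ ≡ 3 (mod 13)
Find y₂ ≡ M₂⁻¹ (mod m₂): 13⁻¹ ≡ 7 (mod 9)
x = a₁·M₁·y₁ + a₂·M₂·y₂ = 5·9·3 + 0·13·7 = 135
Reduce mod 117: x ≡ 18
Check: 18 mod 13 = 5 ✓, 18 mod 9 = 0 ✓

x ≡ 18 (mod 117)


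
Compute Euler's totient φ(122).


Factor n: 122 = 2 × 61
φ(n) = n · ∏(1 - 1/p) over distinct primes p | n
φ(122) = 122 · (1 - 1/2) · (1 - 1/61) = 60

φ(122) = 60


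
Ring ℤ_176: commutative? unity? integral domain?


ℤ_176 is a commutative ring with unity 1; 176 = 2×88 is composite, so 2·88 ≡ 0 gives zero divisors (not an integral domain)
Commutative: Yes
Integral domain: No
Has unity: Yes

ℤ_176: Commutative=Yes, Unity=Yes


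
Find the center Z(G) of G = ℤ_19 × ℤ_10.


Z(G) = {g ∈ G | gx = xg for all x ∈ G}
Direct product of abelian groups is abelian, so Z(G) = G

Z(ℤ_19 × ℤ_10) = ℤ_19 × ℤ_10


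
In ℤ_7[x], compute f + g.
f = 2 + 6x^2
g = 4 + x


Add coefficients mod 7:
x^0: 2 + 4 = 6 (mod 7)
x^1: 0 + 1 = 1 (mod 7)
x^2: 6 + 0 = 6 (mod 7)
Result: 6 + x + 6x^2

f + g = 6 + x + 6x^2


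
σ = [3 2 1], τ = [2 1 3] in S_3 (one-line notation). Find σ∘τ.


σ∘τ: apply τ first, then σ
1 →τ 2 →σ 2
2 →τ 1 →σ 3
3 →τ 3 →σ 1

σ∘τ = [2 3 1]


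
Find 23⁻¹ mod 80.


Use the extended Euclidean algorithm to write 1 = 23·s + 80·t; then s mod 80 is the inverse.
Euclidean algorithm:
  23 = 0·80 + 23
  80 = 3·23 + 11
  23 = 2·11 + 1
  11 = 11·1 + 0
gcd(23,80) = 1
Back-substitution gives: 23·(7) + 80·(-2) = 1
So 23⁻¹ ≡ 7 ≡ 7 (mod 80)
Check: 23 × 7 = 161 ≡ 1 (mod 80) ✓

23⁻¹ ≡ 7 (mod 80)


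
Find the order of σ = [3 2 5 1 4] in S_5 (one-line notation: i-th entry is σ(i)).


Cycle decomposition: (1 3 5 4)
Cycle lengths: 4
Order = lcm(4) = 4

ord(σ) = 4


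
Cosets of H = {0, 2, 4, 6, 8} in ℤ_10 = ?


H = {0, 2, 4, 6, 8}, |H| = 5
Number of cosets = |G|/|H| = 10/5 = 2
0 + H = {0, 2, 4, 6, 8}
1 + H = {1, 3, 5, 7, 9}

Cosets: 0+H={0,2,4,6,8}; 1+H={1,3,5,7,9}


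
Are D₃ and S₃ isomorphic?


Comparing D₃ and S₃:
Both are the unique non-abelian group of order 6

Yes, D₃ ≅ S₃


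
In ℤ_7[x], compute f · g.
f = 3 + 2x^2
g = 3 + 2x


Expand and collect like terms; reduce coefficients mod 7:
x^0: 3·3 = 9 ≡ 2 (mod 7)
x^1: 3·2 + 0·3 = 6 ≡ 6 (mod 7)
x^2: 0·2 + 2·3 = 6 ≡ 6 (mod 7)
x^3: 2·2 = 4 ≡ 4 (mod 7)
Result: 2 + 6x + 6x^2 + 4x^3

f · g = 2 + 6x + 6x^2 + 4x^3


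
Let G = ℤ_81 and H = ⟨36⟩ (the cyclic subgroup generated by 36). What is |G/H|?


|⟨36⟩| = n / gcd(36, 81) = 81 / 9 = 9
H is normal (ℤ_81 is abelian).
|G/H| = |G| / |H| = 81 / 9 = 9

|G/H| = 9


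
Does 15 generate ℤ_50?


g generates ℤ_n iff gcd(g, n) = 1
gcd(15, 50) = 5
Since gcd = 5 ≠ 1, ⟨15⟩ has order 10 < 50, so 15 is not a generator.

No, 15 does not generate ℤ_50


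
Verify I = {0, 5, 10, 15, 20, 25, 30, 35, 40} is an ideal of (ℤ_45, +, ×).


Check ideal conditions for I = {0, 5, 10, 15, 20, 25, 30, 35, 40} in ℤ_45:
(1) I is an additive subgroup? Yes
(2) For r ∈ ℤ_45 and a ∈ I: r·a ∈ I? Yes

Yes, I is an ideal of ℤ_45


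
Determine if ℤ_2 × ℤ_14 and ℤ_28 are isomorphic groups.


Comparing ℤ_2 × ℤ_14 and ℤ_28:
gcd(2,14) = 2 ≠ 1. Max element order in ℤ_2×ℤ_14 is lcm(2,14) = 14 < 28, so it has no element of order 28

No, ℤ_2 × ℤ_14 ≇ ℤ_28


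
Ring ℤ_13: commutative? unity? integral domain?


ℤ_13 is a commutative ring with unity 1; 13 is prime, so ℤ_13 is a field (hence an integral domain)
Commutative: Yes
Integral domain: Yes
Has unity: Yes

ℤ_13: Commutative=Yes, Unity=Yes


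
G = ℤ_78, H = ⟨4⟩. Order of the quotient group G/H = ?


|⟨4⟩| = n / gcd(4, 78) = 78 / 2 = 39
H is normal (ℤ_78 is abelian).
|G/H| = |G| / |H| = 78 / 39 = 2

|G/H| = 2


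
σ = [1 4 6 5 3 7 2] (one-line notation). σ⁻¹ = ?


To find σ⁻¹, swap domain and range:
σ(1) = 1 → σ⁻¹(1) = 1
σ(2) = 4 → σ⁻¹(4) = 2
σ(3) = 6 → σ⁻¹(6) = 3
σ(4) = 5 → σ⁻¹(5) = 4
σ(5) = 3 → σ⁻¹(3) = 5
σ(6) = 7 → σ⁻¹(7) = 6
σ(7) = 2 → σ⁻¹(2) = 7

σ⁻¹ = [1 7 5 2 4 3 6]


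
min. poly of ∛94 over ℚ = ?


∛94 satisfies x³ - 94 = 0, irreducible over ℚ (no rational root; 94 is not a perfect cube)

Minimal polynomial: x³ - 94


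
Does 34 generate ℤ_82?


g generates ℤ_n iff gcd(g, n) = 1
gcd(34, 82) = 2
Since gcd = 2 ≠ 1, ⟨34⟩ has order 41 < 82, so 34 is not a generator.

No, 34 does not generate ℤ_82


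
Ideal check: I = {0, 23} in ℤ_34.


Check ideal conditions for I = {0, 23} in ℤ_34:
(1) I is an additive subgroup? No
(2) For r ∈ ℤ_34 and a ∈ I: r·a ∈ I? No  [counterexample: r=2, a=23, r·a mod 34 = 12 ∉ I]

No, I is not an ideal of ℤ_34


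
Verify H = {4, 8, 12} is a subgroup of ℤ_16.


Subgroup test for H = {4, 8, 12} in (ℤ_16, +):
(1) 0 ∈ H? No
(2) Closure: for all a,b ∈ H, (a+b) mod 16 ∈ H? No  [counterexample: 4 + 12 = 0 ∉ H]
(3) Inverses: for all a ∈ H, -a mod 16 ∈ H? Yes

No, H is not a subgroup of ℤ_16


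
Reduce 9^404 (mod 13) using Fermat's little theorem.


Fermat's little theorem: if p is prime and gcd(a,p)=1, then a^(p-1) ≡ 1 (mod p)
p = 13 is prime, gcd(9,13) = 1
Reduce exponent: 404 mod 12 = 8
So 9^404 ≡ 9^8 (mod 13)
9^8 mod 13 = 3

9^404 ≡ 3 (mod 13)


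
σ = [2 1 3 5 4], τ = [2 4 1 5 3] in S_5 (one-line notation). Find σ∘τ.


σ∘τ: apply τ first, then σ
1 →τ 2 →σ 1
2 →τ 4 →σ 5
3 →τ 1 →σ 2
4 →τ 5 →σ 4
5 →τ 3 →σ 3

σ∘τ = [1 5 2 4 3]


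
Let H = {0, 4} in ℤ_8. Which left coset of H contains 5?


5 + H = {5 + h (mod 8) : h ∈ H}
5+0=5, 5+4=1
5 + H = {1, 5} = 1 + H

5 + H = {1, 5}


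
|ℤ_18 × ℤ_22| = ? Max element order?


|ℤ_18 × ℤ_22| = 18 × 22 = 396
Max element order = lcm(18,22) = 198
Cyclic? No (gcd=2)

|ℤ_18×ℤ_22| = 396, max element order = 198


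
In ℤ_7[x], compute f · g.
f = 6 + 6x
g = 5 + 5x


Expand and collect like terms; reduce coefficients mod 7:
x^0: 6·5 = 30 ≡ 2 (mod 7)
x^1: 6·5 + 6·5 = 60 ≡ 4 (mod 7)
x^2: 6·5 = 30 ≡ 2 (mod 7)
Result: 2 + 4x + 2x^2

f · g = 2 + 4x + 2x^2


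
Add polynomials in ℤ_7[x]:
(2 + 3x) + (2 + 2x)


Add coefficients mod 7:
x^0: 2 + 2 = 4 (mod 7)
x^1: 3 + 2 = 5 (mod 7)
Result: 4 + 5x

f + g = 4 + 5x


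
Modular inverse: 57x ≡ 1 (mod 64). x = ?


Use the extended Euclidean algorithm to write 1 = 57·s + 64·t; then s mod 64 is the inverse.
Euclidean algorithm:
  57 = 0·64 + 57
  64 = 1·57 + 7
  57 = 8·7 + 1
  7 = 7·1 + 0
gcd(57,64) = 1
Back-substitution gives: 57·(9) + 64·(-8) = 1
So 57⁻¹ ≡ 9 ≡ 9 (mod 64)
Check: 57 × 9 = 513 ≡ 1 (mod 64) ✓

57⁻¹ ≡ 9 (mod 64)


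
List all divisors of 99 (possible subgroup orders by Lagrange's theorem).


Lagrange's theorem: |H| divides |G|
|G| = 99
Divisors of 99: 1, 3, 9, 11, 33, 99

Possible subgroup orders: {1, 3, 9, 11, 33, 99}


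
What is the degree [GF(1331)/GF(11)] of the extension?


GF(1331) = GF(11^3), so the extension degree is 3

[GF(1331)/GF(11)] = 3


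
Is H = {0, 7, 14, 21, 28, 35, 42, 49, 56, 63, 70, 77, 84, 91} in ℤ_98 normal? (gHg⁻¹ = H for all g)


H = {0, 7, 14, 21, 28, 35, 42, 49, 56, 63, 70, 77, 84, 91} in ℤ_98
ℤ_98 is abelian; every subgroup of an abelian group is normal

Yes, normal subgroup


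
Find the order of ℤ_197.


ℤ_n has n elements.

|ℤ_197| = 197


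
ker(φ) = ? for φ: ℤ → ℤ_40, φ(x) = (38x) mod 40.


Kernel = preimage of identity
ker(φ) = {x ∈ ℤ : 38x ≡ 0 (mod 40)}. gcd(38,40) = 2, so 38x ≡ 0 (mod 40) ⟺ x ≡ 0 (mod 40/2 = 20). Hence ker(φ) = 20ℤ

ker(φ) = 20ℤ


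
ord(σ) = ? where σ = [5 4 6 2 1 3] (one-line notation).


Cycle decomposition: (1 5) (2 4) (3 6)
Cycle lengths: 2, 2, 2
Order = lcm(2, 2, 2) = 2

ord(σ) = 2


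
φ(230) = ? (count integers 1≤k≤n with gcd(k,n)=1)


Factor n: 230 = 2 × 5 × 23
φ(n) = n · ∏(1 - 1/p) over distinct primes p | n
φ(230) = 230 · (1 - 1/2) · (1 - 1/5) · (1 - 1/23) = 88

φ(230) = 88


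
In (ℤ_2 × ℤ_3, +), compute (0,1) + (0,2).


Operation: componentwise addition mod (2, 3)
(0,1) + (0,2) = ((a₁+b₁) mod 2, (a₂+b₂) mod 3) with a = (0,1), b = (0,2)

(0,1) + (0,2) = (0,0)


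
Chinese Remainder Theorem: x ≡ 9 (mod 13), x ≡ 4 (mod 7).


m₁ = 13, m₂ = 7, gcd = 1, so CRT applies. M = m₁·m₂ = 91
Let M₁ = M/m₁ = 7, M₂ = M/m₂ = 13
Find y₁ ≡ M₁⁻¹ (mod m₁): 7⁻¹ ≡ 2 (mod 13)
Find y₂ ≡ M₂⁻¹ (mod m₂): 13⁻¹ ≡ 6 (mod 7)
x = a₁·M₁·y₁ + a₂·M₂·y₂ = 9·7·2 + 4·13·6 = 438
Reduce mod 91: x ≡ 74
Check: 74 mod 13 = 9 ✓, 74 mod 7 = 4 ✓

x ≡ 74 (mod 91)


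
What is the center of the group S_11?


Z(G) = {g ∈ G | gx = xg for all x ∈ G}
S_n is non-abelian for n ≥ 3; Z(S_11) is trivial

Z(S_11) = {e}


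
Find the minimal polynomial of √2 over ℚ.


√2 satisfies x² - 2 = 0, irreducible over ℚ since 2 is squarefree

Minimal polynomial: x² - 2


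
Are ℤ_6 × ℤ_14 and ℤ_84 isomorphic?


Comparing ℤ_6 × ℤ_14 and ℤ_84:
gcd(6,14) = 2 ≠ 1. Max element order in ℤ_6×ℤ_14 is lcm(6,14) = 42 < 84, so it has no element of order 84

No, ℤ_6 × ℤ_14 ≇ ℤ_84


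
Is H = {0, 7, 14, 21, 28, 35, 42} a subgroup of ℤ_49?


Subgroup test for H = {0, 7, 14, 21, 28, 35, 42} in (ℤ_49, +):
(1) 0 ∈ H? Yes
(2) Closure: for all a,b ∈ H, (a+b) mod 49 ∈ H? Yes
(3) Inverses: for all a ∈ H, -a mod 49 ∈ H? Yes

Yes, H is a subgroup of ℤ_49


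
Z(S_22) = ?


Z(G) = {g ∈ G | gx = xg for all x ∈ G}
S_n is non-abelian for n ≥ 3; Z(S_22) is trivial

Z(S_22) = {e}


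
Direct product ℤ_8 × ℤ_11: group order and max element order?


|ℤ_8 × ℤ_11| = 8 × 11 = 88
Max element order = lcm(8,11) = 88
Cyclic? Yes (gcd=1)

|ℤ_8×ℤ_11| = 88, max element order = 88


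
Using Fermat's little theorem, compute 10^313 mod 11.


Fermat's little theorem: if p is prime and gcd(a,p)=1, then a^(p-1) ≡ 1 (mod p)
p = 11 is prime, gcd(10,11) = 1
Reduce exponent: 313 mod 10 = 3
So 10^313 ≡ 10^3 (mod 11)
10^3 mod 11 = 10

10^313 ≡ 10 (mod 11)


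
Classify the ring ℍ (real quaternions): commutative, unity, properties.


quaternion multiplication is non-commutative (ij = k ≠ ji = -k); has unity 1; a division ring but not an integral domain since integral domains are commutative by convention
Commutative: No
Integral domain: No
Has unity: Yes

ℍ (real quaternions): Commutative=No, Unity=Yes


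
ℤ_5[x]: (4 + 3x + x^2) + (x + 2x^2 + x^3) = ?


Add coefficients mod 5:
x^0: 4 + 0 = 4 (mod 5)
x^1: 3 + 1 = 4 (mod 5)
x^2: 1 + 2 = 3 (mod 5)
x^3: 0 + 1 = 1 (mod 5)
Result: 4 + 4x + 3x^2 + x^3

f + g = 4 + 4x + 3x^2 + x^3


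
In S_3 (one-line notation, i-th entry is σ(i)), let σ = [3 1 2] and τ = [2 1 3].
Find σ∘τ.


σ∘τ: apply τ first, then σ
1 →τ 2 →σ 1
2 →τ 1 →σ 3
3 →τ 3 →σ 2

σ∘τ = [1 3 2]


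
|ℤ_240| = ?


ℤ_n has n elements.

|ℤ_240| = 240


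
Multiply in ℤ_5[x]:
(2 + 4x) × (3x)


Expand and collect like terms; reduce coefficients mod 5:
x^0: 2·0 = 0 ≡ 0 (mod 5)
x^1: 2·3 + 4·0 = 6 ≡ 1 (mod 5)
x^2: 4·3 = 12 ≡ 2 (mod 5)
Result: x + 2x^2

f · g = x + 2x^2


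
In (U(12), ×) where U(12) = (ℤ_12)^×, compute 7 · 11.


Operation: multiplication mod 12
7 · 11 = (a × b) mod 12 with a = 7, b = 11

7 · 11 = 5


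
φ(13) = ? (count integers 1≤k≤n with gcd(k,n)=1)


φ(n) = count of k ∈ {1,...,n} with gcd(k,n)=1
Coprimes to 13: {1, 2, 3, 4, 5, 6, 7, 8, 9, 10, 11, 12}
Count: 12

φ(13) = 12


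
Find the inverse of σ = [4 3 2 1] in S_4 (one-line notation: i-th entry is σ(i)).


To find σ⁻¹, swap domain and range:
σ(1) = 4 → σ⁻¹(4) = 1
σ(2) = 3 → σ⁻¹(3) = 2
σ(3) = 2 → σ⁻¹(2) = 3
σ(4) = 1 → σ⁻¹(1) = 4

σ⁻¹ = [4 3 2 1]


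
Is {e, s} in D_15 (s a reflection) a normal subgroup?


H = {e, s} in D_15 (s a reflection)
r·s·r⁻¹ = sr⁻² ≠ s for n ≥ 3, so {e, s} is not closed under conjugation

No, not a normal subgroup


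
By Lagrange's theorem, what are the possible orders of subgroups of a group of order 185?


Lagrange's theorem: |H| divides |G|
|G| = 185
Divisors of 185: 1, 5, 37, 185

Possible subgroup orders: {1, 5, 37, 185}


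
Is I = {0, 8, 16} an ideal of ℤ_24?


Check ideal conditions for I = {0, 8, 16} in ℤ_24:
(1) I is an additive subgroup? Yes
(2) For r ∈ ℤ_24 and a ∈ I: r·a ∈ I? Yes

Yes, I is an ideal of ℤ_24


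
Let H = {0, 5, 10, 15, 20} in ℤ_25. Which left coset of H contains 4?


4 + H = {4 + h (mod 25) : h ∈ H}
4+0=4, 4+5=9, 4+10=14, 4+15=19, 4+20=24

4 + H = {4, 9, 14, 19, 24}


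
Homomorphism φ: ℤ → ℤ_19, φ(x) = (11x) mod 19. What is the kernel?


Kernel = preimage of identity
ker(φ) = {x ∈ ℤ : 11x ≡ 0 (mod 19)}. gcd(11,19) = 1, so 11x ≡ 0 (mod 19) ⟺ x ≡ 0 (mod 19/1 = 19). Hence ker(φ) = 19ℤ

ker(φ) = 19ℤ


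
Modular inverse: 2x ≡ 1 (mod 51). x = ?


Use the extended Euclidean algorithm to write 1 = 2·s + 51·t; then s mod 51 is the inverse.
Euclidean algorithm:
  2 = 0·51 + 2
  51 = 25·2 + 1
  2 = 2·1 + 0
gcd(2,51) = 1
Back-substitution gives: 2·(-25) + 51·(1) = 1
So 2⁻¹ ≡ -25 ≡ 26 (mod 51)
Check: 2 × 26 = 52 ≡ 1 (mod 51) ✓

2⁻¹ ≡ 26 (mod 51)


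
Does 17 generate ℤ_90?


g generates ℤ_n iff gcd(g, n) = 1
gcd(17, 90) = 1
Since gcd = 1, 17 is a generator.

Yes, 17 generates ℤ_90


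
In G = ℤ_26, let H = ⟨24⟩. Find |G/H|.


|⟨24⟩| = n / gcd(24, 26) = 26 / 2 = 13
H is normal (ℤ_26 is abelian).
|G/H| = |G| / |H| = 26 / 13 = 2

|G/H| = 2


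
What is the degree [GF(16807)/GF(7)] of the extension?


GF(16807) = GF(7^5), so the extension degree is 5

[GF(16807)/GF(7)] = 5


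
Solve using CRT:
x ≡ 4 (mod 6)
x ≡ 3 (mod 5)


m₁ = 6, m₂ = 5, gcd = 1, so CRT applies. M = m₁·m₂ = 30
Let M₁ = M/m₁ = 5, M₂ = M/m₂ = 6
Find y₁ ≡ M₁⁻¹ (mod m₁): 5⁻¹ ≡ 5 (mod 6)
Find y₂ ≡ M₂⁻¹ (mod m₂): 6⁻¹ ≡ 1 (mod 5)
x = a₁·M₁·y₁ + a₂·M₂·y₂ = 4·5·5 + 3·6·1 = 118
Reduce mod 30: x ≡ 28
Check: 28 mod 6 = 4 ✓, 28 mod 5 = 3 ✓

x ≡ 28 (mod 30)


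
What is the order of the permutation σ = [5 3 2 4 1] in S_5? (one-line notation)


Cycle decomposition: (1 5) (2 3)
Cycle lengths: 2, 2
Order = lcm(2, 2) = 2

ord(σ) = 2


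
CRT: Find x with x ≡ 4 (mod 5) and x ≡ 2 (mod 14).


m₁ = 5, m₂ = 14, gcd = 1, so CRT applies. M = m₁·m₂ = 70
Let M₁ = M/m₁ = 14, M₂ = M/m₂ = 5
Find y₁ ≡ M₁⁻¹ (mod m₁): 14⁻¹ ≡ 4 (mod 5)
Find y₂ ≡ M₂⁻¹ (mod m₂): 5⁻¹ ≡ 3 (mod 14)
x = a₁·M₁·y₁ + a₂·M₂·y₂ = 4·14·4 + 2·5·3 = 254
Reduce mod 70: x ≡ 44
Check: 44 mod 5 = 4 ✓, 44 mod 14 = 2 ✓

x ≡ 44 (mod 70)


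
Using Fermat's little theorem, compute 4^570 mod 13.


Fermat's little theorem: if p is prime and gcd(a,p)=1, then a^(p-1) ≡ 1 (mod p)
p = 13 is prime, gcd(4,13) = 1
Reduce exponent: 570 mod 12 = 6
So 4^570 ≡ 4^6 (mod 13)
4^6 mod 13 = 1

4^570 ≡ 1 (mod 13)


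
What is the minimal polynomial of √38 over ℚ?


√38 satisfies x² - 38 = 0, irreducible over ℚ since 38 is squarefree

Minimal polynomial: x² - 38


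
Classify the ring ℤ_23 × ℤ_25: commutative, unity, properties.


Direct product ring; commutative with unity (1,1); but (1,0)·(0,1) = (0,0) gives zero divisors, so not an integral domain
Commutative: Yes
Integral domain: No
Has unity: Yes

ℤ_23 × ℤ_25: Commutative=Yes, Unity=Yes


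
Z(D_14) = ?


Z(G) = {g ∈ G | gx = xg for all x ∈ G}
For even n, Z(D_n) = {e, r^(n/2)}: the 180° rotation r^7 commutes with every reflection and rotation

Z(D_14) = {e, r^7}


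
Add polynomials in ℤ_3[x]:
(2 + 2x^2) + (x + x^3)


Add coefficients mod 3:
x^0: 2 + 0 = 2 (mod 3)
x^1: 0 + 1 = 1 (mod 3)
x^2: 2 + 0 = 2 (mod 3)
x^3: 0 + 1 = 1 (mod 3)
Result: 2 + x + 2x^2 + x^3

f + g = 2 + x + 2x^2 + x^3


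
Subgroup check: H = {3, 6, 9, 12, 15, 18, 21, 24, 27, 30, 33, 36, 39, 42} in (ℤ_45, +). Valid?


Subgroup test for H = {3, 6, 9, 12, 15, 18, 21, 24, 27, 30, 33, 36, 39, 42} in (ℤ_45, +):
(1) 0 ∈ H? No
(2) Closure: for all a,b ∈ H, (a+b) mod 45 ∈ H? No  [counterexample: 3 + 42 = 0 ∉ H]
(3) Inverses: for all a ∈ H, -a mod 45 ∈ H? Yes

No, H is not a subgroup of ℤ_45


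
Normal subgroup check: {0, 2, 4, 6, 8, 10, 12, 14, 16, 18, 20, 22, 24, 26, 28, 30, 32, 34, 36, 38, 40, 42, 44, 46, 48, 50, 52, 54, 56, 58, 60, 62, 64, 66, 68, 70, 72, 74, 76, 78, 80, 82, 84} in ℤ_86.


H = {0, 2, 4, 6, 8, 10, 12, 14, 16, 18, 20, 22, 24, 26, 28, 30, 32, 34, 36, 38, 40, 42, 44, 46, 48, 50, 52, 54, 56, 58, 60, 62, 64, 66, 68, 70, 72, 74, 76, 78, 80, 82, 84} in ℤ_86
ℤ_86 is abelian; every subgroup of an abelian group is normal

Yes, normal subgroup


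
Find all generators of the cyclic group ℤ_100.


g generates ℤ_n iff gcd(g,n) = 1
Prime factors of 100: 2, 5
Generators are g ∈ {1,...,99} not divisible by any of these primes.
Generators: {1, 3, 7, 9, 11, 13, 17, 19, 21, 23, 27, 29, 31, 33, 37, 39, 41, 43, 47, 49, 51, 53, 57, 59, 61, 63, 67, 69, 71, 73, 77, 79, 81, 83, 87, 89, 91, 93, 97, 99}
Number of generators = φ(100) = 40

Generators of ℤ_100 = {1, 3, 7, 9, 11, 13, 17, 19, 21, 23, 27, 29, 31, 33, 37, 39, 41, 43, 47, 49, 51, 53, 57, 59, 61, 63, 67, 69, 71, 73, 77, 79, 81, 83, 87, 89, 91, 93, 97, 99}


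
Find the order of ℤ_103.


ℤ_n has n elements.

|ℤ_103| = 103


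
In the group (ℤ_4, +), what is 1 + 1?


Operation: addition mod 4
1 + 1 = (a + b) mod 4 with a = 1, b = 1

1 + 1 = 2


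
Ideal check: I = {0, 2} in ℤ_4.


Check ideal conditions for I = {0, 2} in ℤ_4:
(1) I is an additive subgroup? Yes
(2) For r ∈ ℤ_4 and a ∈ I: r·a ∈ I? Yes

Yes, I is an ideal of ℤ_4


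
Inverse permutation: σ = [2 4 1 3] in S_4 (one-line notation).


To find σ⁻¹, swap domain and range:
σ(1) = 2 → σ⁻¹(2) = 1
σ(2) = 4 → σ⁻¹(4) = 2
σ(3) = 1 → σ⁻¹(1) = 3
σ(4) = 3 → σ⁻¹(3) = 4

σ⁻¹ = [3 1 4 2]


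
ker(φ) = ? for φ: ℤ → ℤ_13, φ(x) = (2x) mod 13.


Kernel = preimage of identity
ker(φ) = {x ∈ ℤ : 2x ≡ 0 (mod 13)}. gcd(2,13) = 1, so 2x ≡ 0 (mod 13) ⟺ x ≡ 0 (mod 13/1 = 13). Hence ker(φ) = 13ℤ

ker(φ) = 13ℤ


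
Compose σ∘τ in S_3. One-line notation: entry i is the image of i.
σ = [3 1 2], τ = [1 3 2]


σ∘τ: apply τ first, then σ
1 →τ 1 →σ 3
2 →τ 3 →σ 2
3 →τ 2 →σ 1

σ∘τ = [3 2 1]


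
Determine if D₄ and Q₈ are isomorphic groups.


Comparing D₄ and Q₈:
D₄ has 5 elements of order 2; Q₈ has only 1

No, D₄ ≇ Q₈


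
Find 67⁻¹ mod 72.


Use the extended Euclidean algorithm to write 1 = 67·s + 72·t; then s mod 72 is the inverse.
Euclidean algorithm:
  67 = 0·72 + 67
  72 = 1·67 + 5
  67 = 13·5 + 2
  5 = 2·2 + 1
  2 = 2·1 + 0
gcd(67,72) = 1
Back-substitution gives: 67·(-29) + 72·(27) = 1
So 67⁻¹ ≡ -29 ≡ 43 (mod 72)
Check: 67 × 43 = 2881 ≡ 1 (mod 72) ✓

67⁻¹ ≡ 43 (mod 72)


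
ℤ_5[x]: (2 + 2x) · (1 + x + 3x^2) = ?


Expand and collect like terms; reduce coefficients mod 5:
x^0: 2·1 = 2 ≡ 2 (mod 5)
x^1: 2·1 + 2·1 = 4 ≡ 4 (mod 5)
x^2: 2·3 + 2·1 = 8 ≡ 3 (mod 5)
x^3: 2·3 = 6 ≡ 1 (mod 5)
Result: 2 + 4x + 3x^2 + x^3

f · g = 2 + 4x + 3x^2 + x^3


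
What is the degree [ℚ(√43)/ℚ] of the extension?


√43 has minimal polynomial x² - 43 (irreducible over ℚ since 43 is squarefree)

[ℚ(√43)/ℚ] = 2


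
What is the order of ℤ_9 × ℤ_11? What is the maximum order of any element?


|ℤ_9 × ℤ_11| = 9 × 11 = 99
Max element order = lcm(9,11) = 99
Cyclic? Yes (gcd=1)

|ℤ_9×ℤ_11| = 99, max element order = 99


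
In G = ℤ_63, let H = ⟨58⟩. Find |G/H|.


|⟨58⟩| = n / gcd(58, 63) = 63 / 1 = 63
H is normal (ℤ_63 is abelian).
|G/H| = |G| / |H| = 63 / 63 = 1

|G/H| = 1


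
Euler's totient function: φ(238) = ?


Factor n: 238 = 2 × 7 × 17
φ(n) = n · ∏(1 - 1/p) over distinct primes p | n
φ(238) = 238 · (1 - 1/2) · (1 - 1/7) · (1 - 1/17) = 96

φ(238) = 96


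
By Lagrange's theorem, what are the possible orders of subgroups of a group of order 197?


Lagrange's theorem: |H| divides |G|
|G| = 197
Divisors of 197: 1, 197

Possible subgroup orders: {1, 197}


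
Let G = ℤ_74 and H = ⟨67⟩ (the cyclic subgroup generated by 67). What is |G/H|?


|⟨67⟩| = n / gcd(67, 74) = 74 / 1 = 74
H is normal (ℤ_74 is abelian).
|G/H| = |G| / |H| = 74 / 74 = 1

|G/H| = 1


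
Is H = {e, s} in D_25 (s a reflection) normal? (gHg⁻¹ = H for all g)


H = {e, s} in D_25 (s a reflection)
r·s·r⁻¹ = sr⁻² ≠ s for n ≥ 3, so {e, s} is not closed under conjugation

No, not a normal subgroup


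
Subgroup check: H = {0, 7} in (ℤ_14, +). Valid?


Subgroup test for H = {0, 7} in (ℤ_14, +):
(1) 0 ∈ H? Yes
(2) Closure: for all a,b ∈ H, (a+b) mod 14 ∈ H? Yes
(3) Inverses: for all a ∈ H, -a mod 14 ∈ H? Yes

Yes, H is a subgroup of ℤ_14


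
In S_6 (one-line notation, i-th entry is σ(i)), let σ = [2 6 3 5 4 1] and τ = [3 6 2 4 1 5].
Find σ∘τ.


σ∘τ: apply τ first, then σ
1 →τ 3 →σ 3
2 →τ 6 →σ 1
3 →τ 2 →σ 6
4 →τ 4 →σ 5
5 →τ 1 →σ 2
6 →τ 5 →σ 4

σ∘τ = [3 1 6 5 2 4]


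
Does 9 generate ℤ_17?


g generates ℤ_n iff gcd(g, n) = 1
gcd(9, 17) = 1
Since gcd = 1, 9 is a generator.

Yes, 9 generates ℤ_17


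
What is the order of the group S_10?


|S_n| = n! (number of permutations of n symbols)
|S_10| = 10! = 3628800

|S_10| = 3628800


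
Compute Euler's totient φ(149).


Factor n: 149 = 149
φ(n) = n · ∏(1 - 1/p) over distinct primes p | n
φ(149) = 149 · (1 - 1/149) = 148

φ(149) = 148


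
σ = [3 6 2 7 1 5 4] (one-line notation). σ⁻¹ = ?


To find σ⁻¹, swap domain and range:
σ(1) = 3 → σ⁻¹(3) = 1
σ(2) = 6 → σ⁻¹(6) = 2
σ(3) = 2 → σ⁻¹(2) = 3
σ(4) = 7 → σ⁻¹(7) = 4
σ(5) = 1 → σ⁻¹(1) = 5
σ(6) = 5 → σ⁻¹(5) = 6
σ(7) = 4 → σ⁻¹(4) = 7

σ⁻¹ = [5 3 1 7 6 2 4]


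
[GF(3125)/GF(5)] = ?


GF(3125) = GF(5^5), so the extension degree is 5

[GF(3125)/GF(5)] = 5
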